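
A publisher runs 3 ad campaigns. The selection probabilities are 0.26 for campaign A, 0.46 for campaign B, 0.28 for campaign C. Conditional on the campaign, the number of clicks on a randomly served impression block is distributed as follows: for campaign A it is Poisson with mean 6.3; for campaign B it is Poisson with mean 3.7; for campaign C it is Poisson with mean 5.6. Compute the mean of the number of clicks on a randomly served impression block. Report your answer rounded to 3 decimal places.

Component means — A: 6.3; B: 3.7; C: 5.6.
E[X] = 0.26·6.3 + 0.46·3.7 + 0.28·5.6 = 4.908.

4.908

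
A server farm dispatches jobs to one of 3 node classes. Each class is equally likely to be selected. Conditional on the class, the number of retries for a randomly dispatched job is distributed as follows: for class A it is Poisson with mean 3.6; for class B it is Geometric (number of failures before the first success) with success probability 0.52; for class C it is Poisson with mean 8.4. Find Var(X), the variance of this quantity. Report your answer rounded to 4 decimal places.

14.1595

Per component, A: μ=3.6, E[X²]=16.56; B: μ=0.923077, E[X²]=2.62722; C: μ=8.4, E[X²]=78.96.
E[X] = 0.333333·3.6 + 0.333333·0.923077 + 0.333333·8.4 = 4.30769.
E[X²] = 0.333333·16.56 + 0.333333·2.62722 + 0.333333·78.96 = 32.7157.
Var(X) = E[X²] − (E[X])² = 32.7157 − 18.5562 = 14.1595.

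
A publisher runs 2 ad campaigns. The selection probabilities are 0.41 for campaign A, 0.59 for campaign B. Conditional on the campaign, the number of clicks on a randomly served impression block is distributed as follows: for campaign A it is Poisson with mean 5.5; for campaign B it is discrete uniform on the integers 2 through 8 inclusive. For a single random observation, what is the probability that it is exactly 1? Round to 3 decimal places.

0.009

Conditional on each campaign, P(X = 1): A: 0.0224772; B: 0.
By total probability, P(X = 1) = 0.41·0.0224772 + 0.59·0 = 0.00921567.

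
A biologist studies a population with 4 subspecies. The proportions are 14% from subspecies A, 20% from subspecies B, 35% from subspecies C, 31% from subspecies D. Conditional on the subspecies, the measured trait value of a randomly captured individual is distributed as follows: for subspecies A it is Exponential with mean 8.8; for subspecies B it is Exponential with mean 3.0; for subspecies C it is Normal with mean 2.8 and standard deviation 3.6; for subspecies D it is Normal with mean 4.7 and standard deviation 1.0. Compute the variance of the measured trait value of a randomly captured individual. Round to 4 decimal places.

Per component, A: μ=8.8, E[X²]=154.88; B: μ=3, E[X²]=18; C: μ=2.8, E[X²]=20.8; D: μ=4.7, E[X²]=23.09.
E[X] = 0.14·8.8 + 0.2·3 + 0.35·2.8 + 0.31·4.7 = 4.269.
E[X²] = 0.14·154.88 + 0.2·18 + 0.35·20.8 + 0.31·23.09 = 39.7211.
Var(X) = E[X²] − (E[X])² = 39.7211 − 18.2244 = 21.4967.

21.4967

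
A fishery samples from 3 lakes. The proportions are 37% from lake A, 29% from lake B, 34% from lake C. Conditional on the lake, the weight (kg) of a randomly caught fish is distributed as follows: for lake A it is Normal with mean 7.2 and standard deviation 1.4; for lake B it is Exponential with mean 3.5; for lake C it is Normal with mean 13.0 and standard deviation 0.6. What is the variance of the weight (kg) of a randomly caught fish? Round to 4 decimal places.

Per component, A: μ=7.2, E[X²]=53.8; B: μ=3.5, E[X²]=24.5; C: μ=13, E[X²]=169.36.
E[X] = 0.37·7.2 + 0.29·3.5 + 0.34·13 = 8.099.
E[X²] = 0.37·53.8 + 0.29·24.5 + 0.34·169.36 = 84.5934.
Var(X) = E[X²] − (E[X])² = 84.5934 − 65.5938 = 18.9996.

18.9996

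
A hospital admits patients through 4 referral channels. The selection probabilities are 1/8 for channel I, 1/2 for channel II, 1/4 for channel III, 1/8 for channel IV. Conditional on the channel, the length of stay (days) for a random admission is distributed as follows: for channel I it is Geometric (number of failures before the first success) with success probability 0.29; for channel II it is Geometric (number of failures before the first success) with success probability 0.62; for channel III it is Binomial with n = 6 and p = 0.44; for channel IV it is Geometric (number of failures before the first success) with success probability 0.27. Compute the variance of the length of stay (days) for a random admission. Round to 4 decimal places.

4.1706

Per component, I: μ=2.44828, E[X²]=14.4364; II: μ=0.612903, E[X²]=1.3642; III: μ=2.64, E[X²]=8.448; IV: μ=2.7037, E[X²]=17.3237.
E[X] = 0.125·2.44828 + 0.5·0.612903 + 0.25·2.64 + 0.125·2.7037 = 1.61045.
E[X²] = 0.125·14.4364 + 0.5·1.3642 + 0.25·8.448 + 0.125·17.3237 = 6.76412.
Var(X) = E[X²] − (E[X])² = 6.76412 − 2.59355 = 4.17057.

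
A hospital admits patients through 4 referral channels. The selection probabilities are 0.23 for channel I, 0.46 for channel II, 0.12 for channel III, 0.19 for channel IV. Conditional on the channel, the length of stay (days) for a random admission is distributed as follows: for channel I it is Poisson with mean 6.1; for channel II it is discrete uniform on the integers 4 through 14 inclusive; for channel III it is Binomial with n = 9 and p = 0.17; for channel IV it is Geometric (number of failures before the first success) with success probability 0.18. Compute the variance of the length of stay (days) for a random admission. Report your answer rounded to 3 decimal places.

Per component, I: μ=6.1, E[X²]=43.31; II: μ=9, E[X²]=91; III: μ=1.53, E[X²]=3.6108; IV: μ=4.55556, E[X²]=46.0617.
E[X] = 0.23·6.1 + 0.46·9 + 0.12·1.53 + 0.19·4.55556 = 6.59216.
E[X²] = 0.23·43.31 + 0.46·91 + 0.12·3.6108 + 0.19·46.0617 = 61.0063.
Var(X) = E[X²] − (E[X])² = 61.0063 − 43.4565 = 17.5498.

17.550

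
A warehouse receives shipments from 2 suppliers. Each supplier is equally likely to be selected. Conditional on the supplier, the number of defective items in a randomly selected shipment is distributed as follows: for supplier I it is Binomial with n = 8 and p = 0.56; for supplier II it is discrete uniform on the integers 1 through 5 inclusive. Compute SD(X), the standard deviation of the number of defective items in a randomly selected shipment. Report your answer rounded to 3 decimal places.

Per component, I: μ=4.48, E[X²]=22.0416; II: μ=3, E[X²]=11.
E[X] = 0.5·4.48 + 0.5·3 = 3.74.
E[X²] = 0.5·22.0416 + 0.5·11 = 16.5208.
Var(X) = E[X²] − (E[X])² = 16.5208 − 13.9876 = 2.5332.
SD(X) = √2.5332 = 1.5916.

1.592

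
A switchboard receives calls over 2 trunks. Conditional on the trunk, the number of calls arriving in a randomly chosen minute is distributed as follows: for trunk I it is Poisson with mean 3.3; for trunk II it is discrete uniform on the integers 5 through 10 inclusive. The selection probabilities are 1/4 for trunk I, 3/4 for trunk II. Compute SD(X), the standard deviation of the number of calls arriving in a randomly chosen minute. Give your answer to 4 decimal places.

2.5140

Per component, I: μ=3.3, E[X²]=14.19; II: μ=7.5, E[X²]=59.1667.
E[X] = 0.25·3.3 + 0.75·7.5 = 6.45.
E[X²] = 0.25·14.19 + 0.75·59.1667 = 47.9225.
Var(X) = E[X²] − (E[X])² = 47.9225 − 41.6025 = 6.32.
SD(X) = √6.32 = 2.51396.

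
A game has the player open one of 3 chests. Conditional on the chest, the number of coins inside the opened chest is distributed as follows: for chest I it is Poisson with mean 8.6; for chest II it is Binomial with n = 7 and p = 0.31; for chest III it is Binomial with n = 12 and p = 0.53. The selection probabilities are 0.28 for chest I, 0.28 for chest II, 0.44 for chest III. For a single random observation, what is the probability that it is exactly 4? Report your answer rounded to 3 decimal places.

Conditional on each chest, P(X = 4): I: 0.0419614; II: 0.106185; III: 0.0930018.
By total probability, P(X = 4) = 0.28·0.0419614 + 0.28·0.106185 + 0.44·0.0930018 = 0.0824017.

0.082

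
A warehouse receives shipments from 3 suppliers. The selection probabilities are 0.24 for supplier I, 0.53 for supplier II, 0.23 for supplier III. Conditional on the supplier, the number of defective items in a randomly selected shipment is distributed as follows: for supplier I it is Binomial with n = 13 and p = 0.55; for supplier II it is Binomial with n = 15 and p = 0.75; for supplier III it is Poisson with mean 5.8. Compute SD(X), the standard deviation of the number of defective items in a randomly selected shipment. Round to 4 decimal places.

3.0751

Per component, I: μ=7.15, E[X²]=54.34; II: μ=11.25, E[X²]=129.375; III: μ=5.8, E[X²]=39.44.
E[X] = 0.24·7.15 + 0.53·11.25 + 0.23·5.8 = 9.0125.
E[X²] = 0.24·54.34 + 0.53·129.375 + 0.23·39.44 = 90.6816.
Var(X) = E[X²] − (E[X])² = 90.6816 − 81.2252 = 9.45639.
SD(X) = √9.45639 = 3.07512.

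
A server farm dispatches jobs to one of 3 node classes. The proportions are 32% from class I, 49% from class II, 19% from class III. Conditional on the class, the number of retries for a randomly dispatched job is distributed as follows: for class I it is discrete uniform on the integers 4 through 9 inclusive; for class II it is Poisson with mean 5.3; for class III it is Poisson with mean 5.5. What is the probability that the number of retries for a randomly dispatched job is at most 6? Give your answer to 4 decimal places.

0.6417

Conditional on each class, P(X ≤ 6): I: 0.5; II: 0.717134; III: 0.686036.
By total probability, P(X ≤ 6) = 0.32·0.5 + 0.49·0.717134 + 0.19·0.686036 = 0.641742.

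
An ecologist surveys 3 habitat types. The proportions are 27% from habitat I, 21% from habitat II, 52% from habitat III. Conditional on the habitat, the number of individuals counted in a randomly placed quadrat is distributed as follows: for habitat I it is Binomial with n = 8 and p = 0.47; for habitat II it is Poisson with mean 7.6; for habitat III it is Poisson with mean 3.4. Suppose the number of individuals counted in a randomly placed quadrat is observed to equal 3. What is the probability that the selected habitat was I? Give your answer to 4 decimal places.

0.3510

Likelihoods P(X=3 | ·): I: 0.243143; II: 0.0366144; III: 0.218617.
Posterior ∝ prior × likelihood. Numerator for I: 0.27·0.243143 = 0.0656485.
Normalizing constant: 0.27·0.243143 + 0.21·0.0366144 + 0.52·0.218617 = 0.187018.
P(I | observation) = 0.0656485 / 0.187018 = 0.351027.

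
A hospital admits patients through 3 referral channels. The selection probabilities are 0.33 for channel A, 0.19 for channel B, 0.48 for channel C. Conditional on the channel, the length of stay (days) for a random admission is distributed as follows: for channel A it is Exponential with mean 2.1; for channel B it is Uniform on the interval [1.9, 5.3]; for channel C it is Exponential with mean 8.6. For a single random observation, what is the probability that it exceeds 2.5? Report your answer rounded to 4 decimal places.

0.6157

Conditional on each channel, P(X > 2.5): A: 0.304076; B: 0.823529; C: 0.747742.
By total probability, P(X > 2.5) = 0.33·0.304076 + 0.19·0.823529 + 0.48·0.747742 = 0.615732.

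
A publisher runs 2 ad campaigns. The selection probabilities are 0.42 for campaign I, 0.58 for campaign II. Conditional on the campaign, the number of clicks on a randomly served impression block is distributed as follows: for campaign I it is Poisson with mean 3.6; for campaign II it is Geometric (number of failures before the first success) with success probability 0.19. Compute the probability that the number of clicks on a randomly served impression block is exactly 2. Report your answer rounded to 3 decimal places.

Conditional on each campaign, P(X = 2): I: 0.177058; II: 0.124659.
By total probability, P(X = 2) = 0.42·0.177058 + 0.58·0.124659 = 0.146666.

0.147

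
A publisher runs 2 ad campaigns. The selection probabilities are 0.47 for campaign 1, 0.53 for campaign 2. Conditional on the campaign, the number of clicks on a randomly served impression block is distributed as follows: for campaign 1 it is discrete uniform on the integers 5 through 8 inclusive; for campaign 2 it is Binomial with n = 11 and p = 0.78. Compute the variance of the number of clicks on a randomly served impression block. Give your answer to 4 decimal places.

Per component, 1: μ=6.5, E[X²]=43.5; 2: μ=8.58, E[X²]=75.504.
E[X] = 0.47·6.5 + 0.53·8.58 = 7.6024.
E[X²] = 0.47·43.5 + 0.53·75.504 = 60.4621.
Var(X) = E[X²] − (E[X])² = 60.4621 − 57.7965 = 2.66563.

2.6656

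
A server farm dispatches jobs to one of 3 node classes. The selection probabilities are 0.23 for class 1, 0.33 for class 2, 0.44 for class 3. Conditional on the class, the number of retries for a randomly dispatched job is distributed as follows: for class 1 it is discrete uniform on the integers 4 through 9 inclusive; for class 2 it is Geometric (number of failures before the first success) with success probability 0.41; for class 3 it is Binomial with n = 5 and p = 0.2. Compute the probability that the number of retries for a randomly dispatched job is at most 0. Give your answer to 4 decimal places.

Conditional on each class, P(X ≤ 0): 1: 0; 2: 0.41; 3: 0.32768.
By total probability, P(X ≤ 0) = 0.23·0 + 0.33·0.41 + 0.44·0.32768 = 0.279479.

0.2795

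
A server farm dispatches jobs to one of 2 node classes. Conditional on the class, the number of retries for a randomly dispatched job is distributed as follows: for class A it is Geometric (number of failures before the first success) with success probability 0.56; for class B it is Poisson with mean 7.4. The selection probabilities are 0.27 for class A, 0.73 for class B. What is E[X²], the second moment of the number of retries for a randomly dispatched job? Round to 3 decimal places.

45.922

For each component E[X²] = Var + (mean)², giving A: 2.02041; B: 62.16.
Overall E[X²] = 0.27·2.02041 + 0.73·62.16 = 45.9223.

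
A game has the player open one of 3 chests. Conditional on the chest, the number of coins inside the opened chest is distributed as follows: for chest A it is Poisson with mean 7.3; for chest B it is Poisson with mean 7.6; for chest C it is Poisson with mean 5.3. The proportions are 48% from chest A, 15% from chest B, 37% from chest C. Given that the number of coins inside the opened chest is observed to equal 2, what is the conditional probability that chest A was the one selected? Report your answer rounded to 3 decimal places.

Likelihoods P(X=2 | ·): A: 0.0179997; B: 0.014453; C: 0.0701069.
Posterior ∝ prior × likelihood. Numerator for A: 0.48·0.0179997 = 0.00863987.
Normalizing constant: 0.48·0.0179997 + 0.15·0.014453 + 0.37·0.0701069 = 0.0367474.
P(A | observation) = 0.00863987 / 0.0367474 = 0.235115.

0.235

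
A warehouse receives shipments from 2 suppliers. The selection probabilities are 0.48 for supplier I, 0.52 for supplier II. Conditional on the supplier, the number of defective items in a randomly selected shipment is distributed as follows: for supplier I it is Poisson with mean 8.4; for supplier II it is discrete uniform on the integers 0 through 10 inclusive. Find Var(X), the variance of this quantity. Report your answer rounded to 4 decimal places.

Per component, I: μ=8.4, E[X²]=78.96; II: μ=5, E[X²]=35.
E[X] = 0.48·8.4 + 0.52·5 = 6.632.
E[X²] = 0.48·78.96 + 0.52·35 = 56.1008.
Var(X) = E[X²] − (E[X])² = 56.1008 − 43.9834 = 12.1174.

12.1174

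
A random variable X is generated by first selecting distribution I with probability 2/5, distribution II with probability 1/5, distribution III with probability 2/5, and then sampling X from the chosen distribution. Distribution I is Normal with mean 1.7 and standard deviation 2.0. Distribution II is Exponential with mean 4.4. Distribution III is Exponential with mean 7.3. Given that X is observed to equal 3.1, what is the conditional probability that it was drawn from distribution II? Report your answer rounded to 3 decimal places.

Likelihoods f(3.1 | ·): I: 0.156127; II: 0.112348; III: 0.0895882.
Posterior ∝ prior × likelihood. Numerator for II: 0.2·0.112348 = 0.0224697.
Normalizing constant: 0.4·0.156127 + 0.2·0.112348 + 0.4·0.0895882 = 0.120756.
P(II | observation) = 0.0224697 / 0.120756 = 0.186076.

0.186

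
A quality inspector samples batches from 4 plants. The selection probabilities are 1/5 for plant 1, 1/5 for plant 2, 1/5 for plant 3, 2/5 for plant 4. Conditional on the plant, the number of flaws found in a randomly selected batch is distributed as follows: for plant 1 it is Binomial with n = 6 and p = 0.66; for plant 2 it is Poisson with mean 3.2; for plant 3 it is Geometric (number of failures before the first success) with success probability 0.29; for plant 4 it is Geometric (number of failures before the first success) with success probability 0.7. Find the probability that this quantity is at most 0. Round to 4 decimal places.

0.3465

Conditional on each plant, P(X ≤ 0): 1: 0.0015448; 2: 0.0407622; 3: 0.29; 4: 0.7.
By total probability, P(X ≤ 0) = 0.2·0.0015448 + 0.2·0.0407622 + 0.2·0.29 + 0.4·0.7 = 0.346461.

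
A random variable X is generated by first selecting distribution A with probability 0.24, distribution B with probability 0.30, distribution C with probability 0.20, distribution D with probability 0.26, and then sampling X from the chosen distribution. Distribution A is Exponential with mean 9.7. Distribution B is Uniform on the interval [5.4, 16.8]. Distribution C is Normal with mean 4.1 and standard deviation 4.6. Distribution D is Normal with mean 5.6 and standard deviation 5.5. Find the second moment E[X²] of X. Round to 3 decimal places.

108.988

For each component E[X²] = Var + (mean)², giving A: 188.18; B: 134.04; C: 37.97; D: 61.61.
Overall E[X²] = 0.24·188.18 + 0.3·134.04 + 0.2·37.97 + 0.26·61.61 = 108.988.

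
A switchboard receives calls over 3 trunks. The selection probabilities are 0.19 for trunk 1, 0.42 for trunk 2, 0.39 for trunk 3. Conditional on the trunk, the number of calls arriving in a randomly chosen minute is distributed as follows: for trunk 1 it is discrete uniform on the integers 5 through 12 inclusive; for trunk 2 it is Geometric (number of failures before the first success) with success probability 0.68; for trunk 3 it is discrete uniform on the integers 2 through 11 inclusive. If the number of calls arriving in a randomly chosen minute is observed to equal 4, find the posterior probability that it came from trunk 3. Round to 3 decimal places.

Likelihoods P(X=4 | ·): 1: 0; 2: 0.00713032; 3: 0.1.
Posterior ∝ prior × likelihood. Numerator for 3: 0.39·0.1 = 0.039.
Normalizing constant: 0.19·0 + 0.42·0.00713032 + 0.39·0.1 = 0.0419947.
P(3 | observation) = 0.039 / 0.0419947 = 0.928688.

0.929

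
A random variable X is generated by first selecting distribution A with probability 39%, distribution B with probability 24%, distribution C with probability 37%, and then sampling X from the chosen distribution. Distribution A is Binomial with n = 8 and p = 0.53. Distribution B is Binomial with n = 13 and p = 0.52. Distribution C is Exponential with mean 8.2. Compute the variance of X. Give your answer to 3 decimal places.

Per component, A: μ=4.24, E[X²]=19.9704; B: μ=6.76, E[X²]=48.9424; C: μ=8.2, E[X²]=134.48.
E[X] = 0.39·4.24 + 0.24·6.76 + 0.37·8.2 = 6.31.
E[X²] = 0.39·19.9704 + 0.24·48.9424 + 0.37·134.48 = 69.2922.
Var(X) = E[X²] − (E[X])² = 69.2922 − 39.8161 = 29.4761.

29.476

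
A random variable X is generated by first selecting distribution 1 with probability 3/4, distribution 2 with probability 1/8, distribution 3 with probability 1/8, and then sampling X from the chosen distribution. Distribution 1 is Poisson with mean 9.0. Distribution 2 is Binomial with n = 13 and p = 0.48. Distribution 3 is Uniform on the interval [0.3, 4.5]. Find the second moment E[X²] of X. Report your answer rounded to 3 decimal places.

73.677

For each component E[X²] = Var + (mean)², giving 1: 90; 2: 42.1824; 3: 7.23.
Overall E[X²] = 0.75·90 + 0.125·42.1824 + 0.125·7.23 = 73.6766.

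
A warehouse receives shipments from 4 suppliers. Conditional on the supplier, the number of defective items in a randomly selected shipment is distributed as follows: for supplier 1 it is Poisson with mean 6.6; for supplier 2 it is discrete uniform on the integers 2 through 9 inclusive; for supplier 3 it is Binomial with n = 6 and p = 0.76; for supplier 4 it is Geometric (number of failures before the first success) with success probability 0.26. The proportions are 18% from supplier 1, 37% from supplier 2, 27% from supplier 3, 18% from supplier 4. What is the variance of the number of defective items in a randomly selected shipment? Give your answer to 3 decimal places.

6.836

Per component, 1: μ=6.6, E[X²]=50.16; 2: μ=5.5, E[X²]=35.5; 3: μ=4.56, E[X²]=21.888; 4: μ=2.84615, E[X²]=19.0473.
E[X] = 0.18·6.6 + 0.37·5.5 + 0.27·4.56 + 0.18·2.84615 = 4.96651.
E[X²] = 0.18·50.16 + 0.37·35.5 + 0.27·21.888 + 0.18·19.0473 = 31.5021.
Var(X) = E[X²] − (E[X])² = 31.5021 − 24.6662 = 6.83588.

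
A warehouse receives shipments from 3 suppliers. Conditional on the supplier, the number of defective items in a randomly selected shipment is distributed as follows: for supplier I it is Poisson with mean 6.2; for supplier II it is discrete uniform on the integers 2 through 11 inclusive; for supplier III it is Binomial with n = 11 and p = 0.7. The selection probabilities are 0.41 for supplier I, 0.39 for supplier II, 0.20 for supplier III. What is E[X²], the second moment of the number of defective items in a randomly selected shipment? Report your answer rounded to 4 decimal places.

50.3174

For each component E[X²] = Var + (mean)², giving I: 44.64; II: 50.5; III: 61.6.
Overall E[X²] = 0.41·44.64 + 0.39·50.5 + 0.2·61.6 = 50.3174.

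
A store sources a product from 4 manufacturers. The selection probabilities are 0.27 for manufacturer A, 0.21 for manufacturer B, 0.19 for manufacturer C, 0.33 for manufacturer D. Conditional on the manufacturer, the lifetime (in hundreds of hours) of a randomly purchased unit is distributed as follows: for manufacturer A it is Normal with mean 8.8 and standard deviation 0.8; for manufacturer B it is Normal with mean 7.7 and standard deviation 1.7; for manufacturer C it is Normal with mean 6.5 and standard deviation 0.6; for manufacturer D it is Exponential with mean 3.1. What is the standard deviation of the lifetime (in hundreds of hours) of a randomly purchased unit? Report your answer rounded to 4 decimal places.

3.0827

Per component, A: μ=8.8, E[X²]=78.08; B: μ=7.7, E[X²]=62.18; C: μ=6.5, E[X²]=42.61; D: μ=3.1, E[X²]=19.22.
E[X] = 0.27·8.8 + 0.21·7.7 + 0.19·6.5 + 0.33·3.1 = 6.251.
E[X²] = 0.27·78.08 + 0.21·62.18 + 0.19·42.61 + 0.33·19.22 = 48.5779.
Var(X) = E[X²] − (E[X])² = 48.5779 − 39.075 = 9.5029.
SD(X) = √9.5029 = 3.08268.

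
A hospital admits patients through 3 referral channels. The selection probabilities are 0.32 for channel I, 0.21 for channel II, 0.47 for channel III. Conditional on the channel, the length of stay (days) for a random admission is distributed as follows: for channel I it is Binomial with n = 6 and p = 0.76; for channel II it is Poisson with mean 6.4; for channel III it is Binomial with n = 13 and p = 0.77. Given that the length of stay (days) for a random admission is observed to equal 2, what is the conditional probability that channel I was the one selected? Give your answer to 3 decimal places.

0.563

Likelihoods P(X=2 | ·): I: 0.0287451; II: 0.0340287; III: 4.40638e-06.
Posterior ∝ prior × likelihood. Numerator for I: 0.32·0.0287451 = 0.00919842.
Normalizing constant: 0.32·0.0287451 + 0.21·0.0340287 + 0.47·4.40638e-06 = 0.0163465.
P(I | observation) = 0.00919842 / 0.0163465 = 0.562714.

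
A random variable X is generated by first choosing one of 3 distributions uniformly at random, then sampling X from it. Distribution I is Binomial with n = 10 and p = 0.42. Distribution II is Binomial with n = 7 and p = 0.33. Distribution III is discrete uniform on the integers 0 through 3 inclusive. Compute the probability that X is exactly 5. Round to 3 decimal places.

0.084

Conditional on each component, P(X = 5): I: 0.216166; II: 0.0368925; III: 0.
By total probability, P(X = 5) = 0.333333·0.216166 + 0.333333·0.0368925 + 0.333333·0 = 0.0843528.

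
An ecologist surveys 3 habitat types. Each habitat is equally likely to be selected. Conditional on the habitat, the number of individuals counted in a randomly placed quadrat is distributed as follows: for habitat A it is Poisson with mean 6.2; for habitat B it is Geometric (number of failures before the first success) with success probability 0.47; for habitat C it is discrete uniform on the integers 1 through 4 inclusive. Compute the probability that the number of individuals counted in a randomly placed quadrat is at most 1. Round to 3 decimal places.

0.328

Conditional on each habitat, P(X ≤ 1): A: 0.0146119; B: 0.7191; C: 0.25.
By total probability, P(X ≤ 1) = 0.333333·0.0146119 + 0.333333·0.7191 + 0.333333·0.25 = 0.327904.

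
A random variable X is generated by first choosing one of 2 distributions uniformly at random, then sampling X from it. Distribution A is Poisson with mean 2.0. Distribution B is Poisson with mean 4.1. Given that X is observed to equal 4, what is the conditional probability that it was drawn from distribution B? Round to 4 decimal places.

Likelihoods P(X=4 | ·): A: 0.0902235; B: 0.195127.
Posterior ∝ prior × likelihood. Numerator for B: 0.5·0.195127 = 0.0975634.
Normalizing constant: 0.5·0.0902235 + 0.5·0.195127 = 0.142675.
P(B | observation) = 0.0975634 / 0.142675 = 0.683815.

0.6838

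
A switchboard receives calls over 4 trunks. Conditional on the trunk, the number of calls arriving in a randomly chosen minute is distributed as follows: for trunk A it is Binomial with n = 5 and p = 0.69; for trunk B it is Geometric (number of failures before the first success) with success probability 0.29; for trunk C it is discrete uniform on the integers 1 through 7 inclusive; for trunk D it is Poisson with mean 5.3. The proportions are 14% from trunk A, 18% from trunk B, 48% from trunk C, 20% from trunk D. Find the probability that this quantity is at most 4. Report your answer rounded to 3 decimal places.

Conditional on each trunk, P(X ≤ 4): A: 0.843597; B: 0.819577; C: 0.571429; D: 0.389518.
By total probability, P(X ≤ 4) = 0.14·0.843597 + 0.18·0.819577 + 0.48·0.571429 + 0.2·0.389518 = 0.617817.

0.618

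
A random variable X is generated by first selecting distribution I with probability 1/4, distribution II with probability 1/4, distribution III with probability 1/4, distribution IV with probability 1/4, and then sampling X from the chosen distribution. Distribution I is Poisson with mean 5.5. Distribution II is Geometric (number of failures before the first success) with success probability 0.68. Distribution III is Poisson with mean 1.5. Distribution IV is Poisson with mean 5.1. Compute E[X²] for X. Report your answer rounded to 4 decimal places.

For each component E[X²] = Var + (mean)², giving I: 35.75; II: 0.913495; III: 3.75; IV: 31.11.
Overall E[X²] = 0.25·35.75 + 0.25·0.913495 + 0.25·3.75 + 0.25·31.11 = 17.8809.

17.8809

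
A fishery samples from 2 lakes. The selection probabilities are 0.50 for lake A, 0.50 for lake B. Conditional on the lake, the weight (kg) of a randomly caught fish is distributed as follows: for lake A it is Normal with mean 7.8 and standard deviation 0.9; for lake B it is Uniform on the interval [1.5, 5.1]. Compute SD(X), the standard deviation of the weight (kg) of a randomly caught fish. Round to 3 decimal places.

2.451

Per component, A: μ=7.8, E[X²]=61.65; B: μ=3.3, E[X²]=11.97.
E[X] = 0.5·7.8 + 0.5·3.3 = 5.55.
E[X²] = 0.5·61.65 + 0.5·11.97 = 36.81.
Var(X) = E[X²] − (E[X])² = 36.81 − 30.8025 = 6.0075.
SD(X) = √6.0075 = 2.45102.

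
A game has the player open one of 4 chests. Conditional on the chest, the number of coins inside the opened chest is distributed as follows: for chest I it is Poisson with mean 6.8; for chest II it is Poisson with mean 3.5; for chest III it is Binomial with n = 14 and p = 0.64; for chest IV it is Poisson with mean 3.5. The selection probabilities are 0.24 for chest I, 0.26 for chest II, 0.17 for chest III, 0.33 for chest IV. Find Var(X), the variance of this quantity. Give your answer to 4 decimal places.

8.9678

Per component, I: μ=6.8, E[X²]=53.04; II: μ=3.5, E[X²]=15.75; III: μ=8.96, E[X²]=83.5072; IV: μ=3.5, E[X²]=15.75.
E[X] = 0.24·6.8 + 0.26·3.5 + 0.17·8.96 + 0.33·3.5 = 5.2202.
E[X²] = 0.24·53.04 + 0.26·15.75 + 0.17·83.5072 + 0.33·15.75 = 36.2183.
Var(X) = E[X²] − (E[X])² = 36.2183 − 27.2505 = 8.96784.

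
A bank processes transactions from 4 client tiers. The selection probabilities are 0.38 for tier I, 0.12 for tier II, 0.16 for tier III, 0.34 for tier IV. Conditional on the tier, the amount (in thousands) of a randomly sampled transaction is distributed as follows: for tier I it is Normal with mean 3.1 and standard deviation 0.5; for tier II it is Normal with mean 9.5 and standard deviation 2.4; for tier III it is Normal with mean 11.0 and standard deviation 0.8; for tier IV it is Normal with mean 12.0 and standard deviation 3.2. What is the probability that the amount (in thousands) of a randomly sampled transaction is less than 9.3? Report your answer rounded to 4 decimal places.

0.5065

Conditional on each tier, P(X < 9.3): I: 1; II: 0.466793; III: 0.0167933; IV: 0.199405.
By total probability, P(X < 9.3) = 0.38·1 + 0.12·0.466793 + 0.16·0.0167933 + 0.34·0.199405 = 0.5065.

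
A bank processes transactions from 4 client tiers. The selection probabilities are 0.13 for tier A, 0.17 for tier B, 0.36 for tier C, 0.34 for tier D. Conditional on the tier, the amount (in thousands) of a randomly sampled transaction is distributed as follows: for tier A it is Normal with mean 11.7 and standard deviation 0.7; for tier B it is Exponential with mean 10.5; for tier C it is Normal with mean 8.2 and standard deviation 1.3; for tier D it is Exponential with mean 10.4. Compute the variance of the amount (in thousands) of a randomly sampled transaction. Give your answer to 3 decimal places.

57.786

Per component, A: μ=11.7, E[X²]=137.38; B: μ=10.5, E[X²]=220.5; C: μ=8.2, E[X²]=68.93; D: μ=10.4, E[X²]=216.32.
E[X] = 0.13·11.7 + 0.17·10.5 + 0.36·8.2 + 0.34·10.4 = 9.794.
E[X²] = 0.13·137.38 + 0.17·220.5 + 0.36·68.93 + 0.34·216.32 = 153.708.
Var(X) = E[X²] − (E[X])² = 153.708 − 95.9224 = 57.7856.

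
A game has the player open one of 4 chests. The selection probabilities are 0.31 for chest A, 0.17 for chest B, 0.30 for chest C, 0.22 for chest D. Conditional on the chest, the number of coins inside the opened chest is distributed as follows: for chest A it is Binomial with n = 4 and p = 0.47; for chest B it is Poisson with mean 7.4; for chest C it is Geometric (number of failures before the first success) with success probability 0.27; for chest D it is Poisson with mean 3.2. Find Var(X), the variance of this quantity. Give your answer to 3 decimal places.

8.864

Per component, A: μ=1.88, E[X²]=4.5308; B: μ=7.4, E[X²]=62.16; C: μ=2.7037, E[X²]=17.3237; D: μ=3.2, E[X²]=13.44.
E[X] = 0.31·1.88 + 0.17·7.4 + 0.3·2.7037 + 0.22·3.2 = 3.35591.
E[X²] = 0.31·4.5308 + 0.17·62.16 + 0.3·17.3237 + 0.22·13.44 = 20.1257.
Var(X) = E[X²] − (E[X])² = 20.1257 − 11.2621 = 8.86353.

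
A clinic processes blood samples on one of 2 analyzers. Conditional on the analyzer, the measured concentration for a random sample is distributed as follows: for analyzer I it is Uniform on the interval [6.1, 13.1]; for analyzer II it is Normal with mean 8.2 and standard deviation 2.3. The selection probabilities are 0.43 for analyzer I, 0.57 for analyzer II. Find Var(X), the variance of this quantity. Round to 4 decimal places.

5.2515

Per component, I: μ=9.6, E[X²]=96.2433; II: μ=8.2, E[X²]=72.53.
E[X] = 0.43·9.6 + 0.57·8.2 = 8.802.
E[X²] = 0.43·96.2433 + 0.57·72.53 = 82.7267.
Var(X) = E[X²] − (E[X])² = 82.7267 − 77.4752 = 5.25153.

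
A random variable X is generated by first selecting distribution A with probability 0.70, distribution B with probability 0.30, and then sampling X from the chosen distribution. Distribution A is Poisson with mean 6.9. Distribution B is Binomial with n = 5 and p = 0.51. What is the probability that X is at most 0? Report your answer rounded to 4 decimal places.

0.0092

Conditional on each component, P(X ≤ 0): A: 0.00100779; B: 0.0282475.
By total probability, P(X ≤ 0) = 0.7·0.00100779 + 0.3·0.0282475 = 0.00917971.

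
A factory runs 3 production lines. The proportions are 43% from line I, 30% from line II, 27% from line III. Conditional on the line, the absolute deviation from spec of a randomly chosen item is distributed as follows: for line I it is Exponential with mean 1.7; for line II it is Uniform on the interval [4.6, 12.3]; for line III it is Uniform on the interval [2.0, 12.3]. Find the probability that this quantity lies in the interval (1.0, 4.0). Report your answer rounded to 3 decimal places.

0.250

Conditional on each line, P(1.0 < X < 4.0): I: 0.460217; II: 0; III: 0.194175.
By total probability, P(1.0 < X < 4.0) = 0.43·0.460217 + 0.3·0 + 0.27·0.194175 = 0.250321.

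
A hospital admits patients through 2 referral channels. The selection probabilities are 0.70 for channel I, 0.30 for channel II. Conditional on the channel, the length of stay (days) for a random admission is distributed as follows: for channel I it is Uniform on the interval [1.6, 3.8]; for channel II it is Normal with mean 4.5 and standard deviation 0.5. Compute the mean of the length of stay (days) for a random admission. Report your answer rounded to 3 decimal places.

Component means — I: 2.7; II: 4.5.
E[X] = 0.7·2.7 + 0.3·4.5 = 3.24.

3.240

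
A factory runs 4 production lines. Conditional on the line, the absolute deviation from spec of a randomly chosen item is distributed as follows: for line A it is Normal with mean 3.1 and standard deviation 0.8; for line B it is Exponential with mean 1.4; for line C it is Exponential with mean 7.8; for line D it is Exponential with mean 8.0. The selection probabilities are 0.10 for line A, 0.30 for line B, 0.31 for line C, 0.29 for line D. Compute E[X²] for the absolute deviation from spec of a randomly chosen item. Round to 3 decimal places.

77.042

For each component E[X²] = Var + (mean)², giving A: 10.25; B: 3.92; C: 121.68; D: 128.
Overall E[X²] = 0.1·10.25 + 0.3·3.92 + 0.31·121.68 + 0.29·128 = 77.0418.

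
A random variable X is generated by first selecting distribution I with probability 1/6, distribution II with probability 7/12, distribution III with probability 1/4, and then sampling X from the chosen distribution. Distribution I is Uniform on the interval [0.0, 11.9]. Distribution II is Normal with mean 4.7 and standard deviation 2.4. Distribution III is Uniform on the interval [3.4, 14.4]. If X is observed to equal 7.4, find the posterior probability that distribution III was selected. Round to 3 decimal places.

0.258

Likelihoods f(7.4 | ·): I: 0.0840336; II: 0.0882819; III: 0.0909091.
Posterior ∝ prior × likelihood. Numerator for III: 0.25·0.0909091 = 0.0227273.
Normalizing constant: 0.166667·0.0840336 + 0.583333·0.0882819 + 0.25·0.0909091 = 0.0882307.
P(III | observation) = 0.0227273 / 0.0882307 = 0.257589.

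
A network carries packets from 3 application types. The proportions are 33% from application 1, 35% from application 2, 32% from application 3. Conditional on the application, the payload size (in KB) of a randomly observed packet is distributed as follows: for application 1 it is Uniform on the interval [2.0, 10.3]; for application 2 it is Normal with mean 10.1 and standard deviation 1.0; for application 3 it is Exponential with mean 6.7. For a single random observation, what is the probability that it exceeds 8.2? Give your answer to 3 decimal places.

Conditional on each application, P(X > 8.2): 1: 0.253012; 2: 0.971283; 3: 0.294087.
By total probability, P(X > 8.2) = 0.33·0.253012 + 0.35·0.971283 + 0.32·0.294087 = 0.517551.

0.518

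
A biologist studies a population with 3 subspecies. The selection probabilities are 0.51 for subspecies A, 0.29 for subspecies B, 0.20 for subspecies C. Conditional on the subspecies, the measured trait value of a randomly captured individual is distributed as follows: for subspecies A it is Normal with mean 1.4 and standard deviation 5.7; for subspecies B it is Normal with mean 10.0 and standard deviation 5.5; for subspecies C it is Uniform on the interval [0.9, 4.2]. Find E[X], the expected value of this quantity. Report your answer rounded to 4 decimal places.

Component means — A: 1.4; B: 10; C: 2.55.
E[X] = 0.51·1.4 + 0.29·10 + 0.2·2.55 = 4.124.

4.1240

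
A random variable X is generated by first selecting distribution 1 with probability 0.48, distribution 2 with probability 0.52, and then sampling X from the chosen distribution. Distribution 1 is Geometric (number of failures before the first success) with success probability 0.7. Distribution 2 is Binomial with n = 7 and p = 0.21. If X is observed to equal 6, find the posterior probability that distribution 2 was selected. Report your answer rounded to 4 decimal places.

0.5017

Likelihoods P(X=6 | ·): 1: 0.0005103; 2: 0.000474287.
Posterior ∝ prior × likelihood. Numerator for 2: 0.52·0.000474287 = 0.000246629.
Normalizing constant: 0.48·0.0005103 + 0.52·0.000474287 = 0.000491573.
P(2 | observation) = 0.000246629 / 0.000491573 = 0.501714.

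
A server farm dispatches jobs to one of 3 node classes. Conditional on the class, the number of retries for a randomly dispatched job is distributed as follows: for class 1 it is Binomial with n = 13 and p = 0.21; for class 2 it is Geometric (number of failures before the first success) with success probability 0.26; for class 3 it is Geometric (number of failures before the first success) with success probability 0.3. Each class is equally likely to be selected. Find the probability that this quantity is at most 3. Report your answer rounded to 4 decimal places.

Conditional on each class, P(X ≤ 3): 1: 0.716078; 2: 0.700134; 3: 0.7599.
By total probability, P(X ≤ 3) = 0.333333·0.716078 + 0.333333·0.700134 + 0.333333·0.7599 = 0.725371.

0.7254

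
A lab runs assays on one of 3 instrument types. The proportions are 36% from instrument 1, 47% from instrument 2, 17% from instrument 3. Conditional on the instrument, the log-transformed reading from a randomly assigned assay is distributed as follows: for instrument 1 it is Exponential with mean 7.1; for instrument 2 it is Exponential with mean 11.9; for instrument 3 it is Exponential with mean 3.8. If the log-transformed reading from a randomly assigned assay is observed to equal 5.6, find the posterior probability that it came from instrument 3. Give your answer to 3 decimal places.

Likelihoods f(5.6 | ·): 1: 0.0640029; 2: 0.0524903; 3: 0.0602842.
Posterior ∝ prior × likelihood. Numerator for 3: 0.17·0.0602842 = 0.0102483.
Normalizing constant: 0.36·0.0640029 + 0.47·0.0524903 + 0.17·0.0602842 = 0.0579598.
P(3 | observation) = 0.0102483 / 0.0579598 = 0.176818.

0.177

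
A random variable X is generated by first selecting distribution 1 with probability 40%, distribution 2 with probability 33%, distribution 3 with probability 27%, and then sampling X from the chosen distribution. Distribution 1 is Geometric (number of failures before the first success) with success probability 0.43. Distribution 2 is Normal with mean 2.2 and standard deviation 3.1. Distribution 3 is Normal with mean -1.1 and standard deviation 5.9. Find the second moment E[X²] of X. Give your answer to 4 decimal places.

For each component E[X²] = Var + (mean)², giving 1: 4.83991; 2: 14.45; 3: 36.02.
Overall E[X²] = 0.4·4.83991 + 0.33·14.45 + 0.27·36.02 = 16.4299.

16.4299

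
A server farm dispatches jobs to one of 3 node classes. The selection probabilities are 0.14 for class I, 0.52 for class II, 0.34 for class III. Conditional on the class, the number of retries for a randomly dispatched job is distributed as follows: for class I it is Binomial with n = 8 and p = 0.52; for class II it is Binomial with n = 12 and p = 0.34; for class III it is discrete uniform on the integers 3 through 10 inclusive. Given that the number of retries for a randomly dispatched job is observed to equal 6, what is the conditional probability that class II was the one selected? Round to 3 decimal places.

0.504

Likelihoods P(X=6 | ·): I: 0.127544; II: 0.11798; III: 0.125.
Posterior ∝ prior × likelihood. Numerator for II: 0.52·0.11798 = 0.0613497.
Normalizing constant: 0.14·0.127544 + 0.52·0.11798 + 0.34·0.125 = 0.121706.
P(II | observation) = 0.0613497 / 0.121706 = 0.504082.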